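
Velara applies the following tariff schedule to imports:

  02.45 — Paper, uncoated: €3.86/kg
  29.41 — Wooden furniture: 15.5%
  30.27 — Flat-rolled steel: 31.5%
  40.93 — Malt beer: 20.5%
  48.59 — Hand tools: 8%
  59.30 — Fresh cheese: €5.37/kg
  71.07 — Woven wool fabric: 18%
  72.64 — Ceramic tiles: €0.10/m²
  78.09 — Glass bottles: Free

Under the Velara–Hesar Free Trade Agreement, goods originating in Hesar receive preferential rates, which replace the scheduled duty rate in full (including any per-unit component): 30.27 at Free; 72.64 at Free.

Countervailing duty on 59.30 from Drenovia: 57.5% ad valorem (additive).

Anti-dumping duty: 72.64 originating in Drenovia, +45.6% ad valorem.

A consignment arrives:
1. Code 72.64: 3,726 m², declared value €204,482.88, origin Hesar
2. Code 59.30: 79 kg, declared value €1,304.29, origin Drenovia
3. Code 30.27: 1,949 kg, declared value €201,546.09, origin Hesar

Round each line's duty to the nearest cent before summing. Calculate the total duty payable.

€1,174.20

Line 1 (72.64, Hesar, 3,726 m², €204,482.88):
Base rate for 72.64 is €0.10/m².
Origin Hesar qualifies under the Velara–Hesar agreement and 72.64 is covered: preferential rate Free applies instead.
The additional-duty order on 72.64 targets Drenovia, not Hesar; it does not apply.
Duty = €204,482.88 × 0% = €0.00.
Line 2 (59.30, Drenovia, 79 kg, €1,304.29):
Base rate for 59.30 is €5.37/kg.
Additional duty on 59.30 from Drenovia: +57.5% ad valorem. Applied ad valorem rate = 57.5%.
Duty = €1,304.29 × 57.5% + 79 × €5.37 = €1,174.20.
Line 3 (30.27, Hesar, 1,949 kg, €201,546.09):
Base rate for 30.27 is 31.5%.
Origin Hesar qualifies under the Velara–Hesar agreement and 30.27 is covered: preferential rate Free applies instead.
Duty = €201,546.09 × 0% = €0.00.
Total = €0.00 + €1,174.20 + €0.00 = €1,174.20.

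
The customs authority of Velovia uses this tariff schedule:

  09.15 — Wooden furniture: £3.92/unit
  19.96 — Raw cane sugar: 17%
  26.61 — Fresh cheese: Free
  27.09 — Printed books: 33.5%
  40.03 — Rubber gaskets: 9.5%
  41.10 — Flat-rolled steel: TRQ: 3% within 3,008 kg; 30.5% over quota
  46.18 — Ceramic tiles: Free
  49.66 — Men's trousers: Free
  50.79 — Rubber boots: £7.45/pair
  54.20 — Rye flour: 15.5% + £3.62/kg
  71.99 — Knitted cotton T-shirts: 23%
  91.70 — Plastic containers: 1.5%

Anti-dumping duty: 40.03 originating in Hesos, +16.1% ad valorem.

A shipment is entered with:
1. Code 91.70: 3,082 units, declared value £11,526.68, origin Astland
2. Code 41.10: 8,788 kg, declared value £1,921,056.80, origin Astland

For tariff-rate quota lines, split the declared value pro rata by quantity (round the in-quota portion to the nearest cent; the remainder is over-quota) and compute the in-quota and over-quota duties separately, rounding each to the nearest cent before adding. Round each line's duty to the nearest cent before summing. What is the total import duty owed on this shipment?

Line 1 (91.70, Astland, 3,082 units, £11,526.68):
Base rate for 91.70 is 1.5%.
Duty = £11,526.68 × 1.5% = £172.90.
Line 2 (41.10, Astland, 8,788 kg, £1,921,056.80):
Code 41.10 is under a tariff-rate quota (threshold 3,008 kg). In-quota: 3,008 kg at 3%; over-quota: 5,780 kg at 30.5%.
Pro-rata value split: in-quota = £1,921,056.80 × 3,008/8,788 = £657,548.80; over-quota = £1,921,056.80 − £657,548.80 = £1,263,508.00.
In-quota duty = £657,548.80 × 3% = £19,726.46. Over-quota duty = £1,263,508.00 × 30.5% = £385,369.94.
Line duty = £19,726.46 + £385,369.94 = £405,096.40.
Total = £172.90 + £405,096.40 = £405,269.30.

£405,269.30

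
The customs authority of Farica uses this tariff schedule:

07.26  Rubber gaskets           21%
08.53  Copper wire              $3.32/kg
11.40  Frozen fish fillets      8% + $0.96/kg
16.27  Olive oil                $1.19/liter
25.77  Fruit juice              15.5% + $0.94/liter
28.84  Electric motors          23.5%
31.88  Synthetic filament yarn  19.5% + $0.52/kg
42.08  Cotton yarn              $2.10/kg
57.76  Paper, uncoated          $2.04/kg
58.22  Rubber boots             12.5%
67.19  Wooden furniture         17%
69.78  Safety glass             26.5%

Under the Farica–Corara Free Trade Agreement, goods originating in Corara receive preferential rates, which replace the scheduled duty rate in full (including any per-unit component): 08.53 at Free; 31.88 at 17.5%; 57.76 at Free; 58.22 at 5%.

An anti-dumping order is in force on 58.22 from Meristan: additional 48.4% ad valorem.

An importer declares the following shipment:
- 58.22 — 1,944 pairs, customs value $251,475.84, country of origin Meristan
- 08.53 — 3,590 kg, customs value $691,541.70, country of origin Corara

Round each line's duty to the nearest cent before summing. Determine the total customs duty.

$153,148.79

Line 1 (58.22, Meristan, 1,944 pairs, $251,475.84):
Base rate for 58.22 is 12.5%.
58.22 has an FTA preferential rate, but origin Meristan is not Corara; base rate stands.
Additional duty on 58.22 from Meristan: +48.4%. Applied ad valorem rate: 12.5% + 48.4% = 60.9%.
Duty = $251,475.84 × 60.9% = $153,148.79.
Line 2 (08.53, Corara, 3,590 kg, $691,541.70):
Base rate for 08.53 is $3.32/kg.
Origin Corara qualifies under the Farica–Corara agreement and 08.53 is covered: preferential rate Free applies instead.
Duty = $691,541.70 × 0% = $0.00.
Total = $153,148.79 + $0.00 = $153,148.79.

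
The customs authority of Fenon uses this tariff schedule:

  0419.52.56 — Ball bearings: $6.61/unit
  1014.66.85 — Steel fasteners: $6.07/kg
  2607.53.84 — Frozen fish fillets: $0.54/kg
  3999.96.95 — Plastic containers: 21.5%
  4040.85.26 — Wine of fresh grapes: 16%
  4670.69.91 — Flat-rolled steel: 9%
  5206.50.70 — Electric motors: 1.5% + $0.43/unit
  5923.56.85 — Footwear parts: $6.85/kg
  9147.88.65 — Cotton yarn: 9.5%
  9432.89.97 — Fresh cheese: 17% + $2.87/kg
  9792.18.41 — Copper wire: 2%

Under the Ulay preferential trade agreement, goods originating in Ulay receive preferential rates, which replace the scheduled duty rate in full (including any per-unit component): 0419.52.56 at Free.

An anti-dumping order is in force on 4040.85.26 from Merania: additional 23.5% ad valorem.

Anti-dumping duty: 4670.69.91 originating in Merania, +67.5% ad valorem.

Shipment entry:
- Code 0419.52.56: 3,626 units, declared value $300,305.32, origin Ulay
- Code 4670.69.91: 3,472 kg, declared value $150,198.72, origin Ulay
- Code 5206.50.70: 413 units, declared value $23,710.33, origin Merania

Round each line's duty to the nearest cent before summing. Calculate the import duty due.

$14,051.12

Line 1 (0419.52.56, Ulay, 3,626 units, $300,305.32):
Base rate for 0419.52.56 is $6.61/unit.
Origin Ulay qualifies under the Fenon–Ulay agreement and 0419.52.56 is covered: preferential rate Free applies instead.
Duty = $300,305.32 × 0% = $0.00.
Line 2 (4670.69.91, Ulay, 3,472 kg, $150,198.72):
Base rate for 4670.69.91 is 9%.
Origin Ulay is the FTA partner but 4670.69.91 is not on the preference list; base rate stands.
The additional-duty order on 4670.69.91 targets Merania, not Ulay; it does not apply.
Duty = $150,198.72 × 9% = $13,517.88.
Line 3 (5206.50.70, Merania, 413 units, $23,710.33):
Base rate for 5206.50.70 is 1.5% + $0.43/unit.
Duty = $23,710.33 × 1.5% + 413 × $0.43 = $533.24.
Total = $0.00 + $13,517.88 + $533.24 = $14,051.12.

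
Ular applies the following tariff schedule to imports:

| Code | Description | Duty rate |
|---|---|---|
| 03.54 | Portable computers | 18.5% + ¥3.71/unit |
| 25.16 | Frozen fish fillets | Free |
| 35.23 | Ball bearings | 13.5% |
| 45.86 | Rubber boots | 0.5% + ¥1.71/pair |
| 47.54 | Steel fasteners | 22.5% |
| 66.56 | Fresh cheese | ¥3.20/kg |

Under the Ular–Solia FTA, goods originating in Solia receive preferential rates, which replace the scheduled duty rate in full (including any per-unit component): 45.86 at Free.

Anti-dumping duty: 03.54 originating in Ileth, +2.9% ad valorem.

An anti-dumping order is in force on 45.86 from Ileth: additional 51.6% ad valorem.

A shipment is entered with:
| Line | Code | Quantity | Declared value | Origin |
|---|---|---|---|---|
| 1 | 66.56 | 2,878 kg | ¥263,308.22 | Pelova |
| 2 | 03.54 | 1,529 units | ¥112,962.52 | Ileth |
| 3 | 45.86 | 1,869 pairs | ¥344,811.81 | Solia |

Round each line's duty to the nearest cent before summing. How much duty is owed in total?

¥39,056.17

Line 1 (66.56, Pelova, 2,878 kg, ¥263,308.22):
Base rate for 66.56 is ¥3.20/kg.
Duty = 2,878 × ¥3.20 = ¥9,209.60.
Line 2 (03.54, Ileth, 1,529 units, ¥112,962.52):
Base rate for 03.54 is 18.5% + ¥3.71/unit.
Additional duty on 03.54 from Ileth: +2.9%. Applied ad valorem rate: 18.5% + 2.9% = 21.4%.
Duty = ¥112,962.52 × 21.4% + 1,529 × ¥3.71 = ¥29,846.57.
Line 3 (45.86, Solia, 1,869 pairs, ¥344,811.81):
Base rate for 45.86 is 0.5% + ¥1.71/pair.
Origin Solia qualifies under the Ular–Solia agreement and 45.86 is covered: preferential rate Free applies instead.
The additional-duty order on 45.86 targets Ileth, not Solia; it does not apply.
Duty = ¥344,811.81 × 0% = ¥0.00.
Total = ¥9,209.60 + ¥29,846.57 + ¥0.00 = ¥39,056.17.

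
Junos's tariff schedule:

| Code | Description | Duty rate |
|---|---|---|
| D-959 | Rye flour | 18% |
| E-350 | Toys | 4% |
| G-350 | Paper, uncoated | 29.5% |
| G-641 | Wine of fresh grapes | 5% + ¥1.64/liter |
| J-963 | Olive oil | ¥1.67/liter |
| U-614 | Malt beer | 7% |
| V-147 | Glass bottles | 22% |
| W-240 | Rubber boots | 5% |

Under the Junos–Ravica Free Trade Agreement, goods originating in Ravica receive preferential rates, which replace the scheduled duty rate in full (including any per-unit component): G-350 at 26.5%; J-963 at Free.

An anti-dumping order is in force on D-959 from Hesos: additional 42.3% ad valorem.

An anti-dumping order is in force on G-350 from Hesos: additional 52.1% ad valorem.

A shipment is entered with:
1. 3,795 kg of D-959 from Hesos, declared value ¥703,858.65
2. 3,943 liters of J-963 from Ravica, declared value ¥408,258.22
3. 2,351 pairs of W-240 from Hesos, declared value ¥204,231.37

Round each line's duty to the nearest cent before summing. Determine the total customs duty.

¥434,638.34

Line 1 (D-959, Hesos, 3,795 kg, ¥703,858.65):
Base rate for D-959 is 18%.
Additional duty on D-959 from Hesos: +42.3%. Applied ad valorem rate: 18% + 42.3% = 60.3%.
Duty = ¥703,858.65 × 60.3% = ¥424,426.77.
Line 2 (J-963, Ravica, 3,943 liters, ¥408,258.22):
Base rate for J-963 is ¥1.67/liter.
Origin Ravica qualifies under the Junos–Ravica agreement and J-963 is covered: preferential rate Free applies instead.
Duty = ¥408,258.22 × 0% = ¥0.00.
Line 3 (W-240, Hesos, 2,351 pairs, ¥204,231.37):
Base rate for W-240 is 5%.
Duty = ¥204,231.37 × 5% = ¥10,211.57.
Total = ¥424,426.77 + ¥0.00 + ¥10,211.57 = ¥434,638.34.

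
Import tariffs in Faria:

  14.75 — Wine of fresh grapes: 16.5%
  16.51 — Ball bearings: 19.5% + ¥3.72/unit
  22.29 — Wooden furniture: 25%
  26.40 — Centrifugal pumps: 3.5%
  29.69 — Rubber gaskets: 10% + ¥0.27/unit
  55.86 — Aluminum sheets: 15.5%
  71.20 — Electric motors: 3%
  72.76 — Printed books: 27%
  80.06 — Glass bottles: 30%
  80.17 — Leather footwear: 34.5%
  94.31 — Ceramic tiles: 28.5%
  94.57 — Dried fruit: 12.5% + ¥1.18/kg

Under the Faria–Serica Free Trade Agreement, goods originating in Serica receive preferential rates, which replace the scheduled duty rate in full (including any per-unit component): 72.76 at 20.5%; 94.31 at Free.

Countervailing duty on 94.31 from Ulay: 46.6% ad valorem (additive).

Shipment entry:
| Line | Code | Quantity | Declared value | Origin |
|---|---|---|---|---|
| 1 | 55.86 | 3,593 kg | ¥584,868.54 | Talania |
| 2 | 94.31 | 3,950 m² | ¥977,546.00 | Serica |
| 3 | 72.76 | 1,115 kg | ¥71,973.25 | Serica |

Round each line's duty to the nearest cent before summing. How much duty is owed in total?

¥105,409.14

Line 1 (55.86, Talania, 3,593 kg, ¥584,868.54):
Base rate for 55.86 is 15.5%.
Duty = ¥584,868.54 × 15.5% = ¥90,654.62.
Line 2 (94.31, Serica, 3,950 m², ¥977,546.00):
Base rate for 94.31 is 28.5%.
Origin Serica qualifies under the Faria–Serica agreement and 94.31 is covered: preferential rate Free applies instead.
The additional-duty order on 94.31 targets Ulay, not Serica; it does not apply.
Duty = ¥977,546.00 × 0% = ¥0.00.
Line 3 (72.76, Serica, 1,115 kg, ¥71,973.25):
Base rate for 72.76 is 27%.
Origin Serica qualifies under the Faria–Serica agreement and 72.76 is covered: preferential rate 20.5% applies instead.
Duty = ¥71,973.25 × 20.5% = ¥14,754.52.
Total = ¥90,654.62 + ¥0.00 + ¥14,754.52 = ¥105,409.14.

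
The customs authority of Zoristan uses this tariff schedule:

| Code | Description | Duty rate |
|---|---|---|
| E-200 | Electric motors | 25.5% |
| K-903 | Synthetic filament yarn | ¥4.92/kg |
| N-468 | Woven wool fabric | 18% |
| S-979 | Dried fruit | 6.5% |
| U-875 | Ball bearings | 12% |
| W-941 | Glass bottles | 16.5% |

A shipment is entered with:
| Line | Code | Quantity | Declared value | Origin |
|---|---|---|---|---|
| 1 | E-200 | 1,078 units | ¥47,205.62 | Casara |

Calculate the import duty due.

¥12,037.43

Line 1 (E-200, Casara, 1,078 units, ¥47,205.62):
Base rate for E-200 is 25.5%.
Duty = ¥47,205.62 × 25.5% = ¥12,037.43.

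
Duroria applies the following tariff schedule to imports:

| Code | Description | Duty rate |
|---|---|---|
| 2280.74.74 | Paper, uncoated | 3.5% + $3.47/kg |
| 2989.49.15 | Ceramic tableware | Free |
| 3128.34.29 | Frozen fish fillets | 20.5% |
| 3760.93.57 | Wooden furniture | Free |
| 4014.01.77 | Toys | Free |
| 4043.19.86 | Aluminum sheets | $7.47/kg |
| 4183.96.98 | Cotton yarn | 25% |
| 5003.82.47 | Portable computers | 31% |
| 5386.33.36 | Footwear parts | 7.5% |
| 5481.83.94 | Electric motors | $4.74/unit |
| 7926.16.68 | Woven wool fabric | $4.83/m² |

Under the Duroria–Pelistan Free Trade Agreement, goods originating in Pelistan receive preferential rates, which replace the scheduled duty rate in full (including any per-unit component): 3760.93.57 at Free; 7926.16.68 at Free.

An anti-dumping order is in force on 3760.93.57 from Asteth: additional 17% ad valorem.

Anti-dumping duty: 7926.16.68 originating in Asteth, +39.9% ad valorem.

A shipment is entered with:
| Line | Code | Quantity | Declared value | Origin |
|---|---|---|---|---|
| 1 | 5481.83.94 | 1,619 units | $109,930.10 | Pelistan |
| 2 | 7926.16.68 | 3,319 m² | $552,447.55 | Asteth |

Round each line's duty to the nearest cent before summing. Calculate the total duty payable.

$244,131.40

Line 1 (5481.83.94, Pelistan, 1,619 units, $109,930.10):
Base rate for 5481.83.94 is $4.74/unit.
Origin Pelistan is the FTA partner but 5481.83.94 is not on the preference list; base rate stands.
Duty = 1,619 × $4.74 = $7,674.06.
Line 2 (7926.16.68, Asteth, 3,319 m², $552,447.55):
Base rate for 7926.16.68 is $4.83/m².
7926.16.68 has an FTA preferential rate, but origin Asteth is not Pelistan; base rate stands.
Additional duty on 7926.16.68 from Asteth: +39.9% ad valorem. Applied ad valorem rate = 39.9%.
Duty = $552,447.55 × 39.9% + 3,319 × $4.83 = $236,457.34.
Total = $7,674.06 + $236,457.34 = $244,131.40.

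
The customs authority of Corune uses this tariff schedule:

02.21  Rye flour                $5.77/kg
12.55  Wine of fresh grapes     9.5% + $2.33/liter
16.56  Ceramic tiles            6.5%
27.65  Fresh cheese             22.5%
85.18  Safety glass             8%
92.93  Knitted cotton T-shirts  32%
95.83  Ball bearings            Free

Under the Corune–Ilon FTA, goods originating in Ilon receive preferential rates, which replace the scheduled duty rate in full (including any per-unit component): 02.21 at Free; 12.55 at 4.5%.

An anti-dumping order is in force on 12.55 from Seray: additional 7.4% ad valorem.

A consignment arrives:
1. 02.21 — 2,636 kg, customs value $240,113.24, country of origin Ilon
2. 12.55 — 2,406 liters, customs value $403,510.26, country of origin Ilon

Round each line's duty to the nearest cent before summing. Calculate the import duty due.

$18,157.96

Line 1 (02.21, Ilon, 2,636 kg, $240,113.24):
Base rate for 02.21 is $5.77/kg.
Origin Ilon qualifies under the Corune–Ilon agreement and 02.21 is covered: preferential rate Free applies instead.
Duty = $240,113.24 × 0% = $0.00.
Line 2 (12.55, Ilon, 2,406 liters, $403,510.26):
Base rate for 12.55 is 9.5% + $2.33/liter.
Origin Ilon qualifies under the Corune–Ilon agreement and 12.55 is covered: preferential rate 4.5% applies instead.
The additional-duty order on 12.55 targets Seray, not Ilon; it does not apply.
Duty = $403,510.26 × 4.5% = $18,157.96.
Total = $0.00 + $18,157.96 = $18,157.96.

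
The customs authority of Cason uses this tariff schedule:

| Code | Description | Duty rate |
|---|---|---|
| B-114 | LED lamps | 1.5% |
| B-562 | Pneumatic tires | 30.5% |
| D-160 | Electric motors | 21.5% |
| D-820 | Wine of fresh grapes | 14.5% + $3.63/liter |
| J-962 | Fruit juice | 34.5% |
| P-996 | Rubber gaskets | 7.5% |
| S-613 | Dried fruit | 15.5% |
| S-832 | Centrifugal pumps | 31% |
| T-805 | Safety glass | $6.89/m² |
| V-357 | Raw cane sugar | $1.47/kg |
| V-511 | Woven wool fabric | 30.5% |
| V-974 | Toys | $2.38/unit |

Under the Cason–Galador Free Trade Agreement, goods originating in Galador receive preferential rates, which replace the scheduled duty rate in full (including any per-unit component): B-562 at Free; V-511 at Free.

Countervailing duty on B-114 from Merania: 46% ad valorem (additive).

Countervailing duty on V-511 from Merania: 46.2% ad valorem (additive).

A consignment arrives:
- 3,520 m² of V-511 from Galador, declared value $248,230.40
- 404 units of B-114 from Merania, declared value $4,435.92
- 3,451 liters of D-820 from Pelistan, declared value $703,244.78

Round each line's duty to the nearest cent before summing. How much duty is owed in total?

Line 1 (V-511, Galador, 3,520 m², $248,230.40):
Base rate for V-511 is 30.5%.
Origin Galador qualifies under the Cason–Galador agreement and V-511 is covered: preferential rate Free applies instead.
The additional-duty order on V-511 targets Merania, not Galador; it does not apply.
Duty = $248,230.40 × 0% = $0.00.
Line 2 (B-114, Merania, 404 units, $4,435.92):
Base rate for B-114 is 1.5%.
Additional duty on B-114 from Merania: +46%. Applied ad valorem rate: 1.5% + 46% = 47.5%.
Duty = $4,435.92 × 47.5% = $2,107.06.
Line 3 (D-820, Pelistan, 3,451 liters, $703,244.78):
Base rate for D-820 is 14.5% + $3.63/liter.
Duty = $703,244.78 × 14.5% + 3,451 × $3.63 = $114,497.62.
Total = $0.00 + $2,107.06 + $114,497.62 = $116,604.68.

$116,604.68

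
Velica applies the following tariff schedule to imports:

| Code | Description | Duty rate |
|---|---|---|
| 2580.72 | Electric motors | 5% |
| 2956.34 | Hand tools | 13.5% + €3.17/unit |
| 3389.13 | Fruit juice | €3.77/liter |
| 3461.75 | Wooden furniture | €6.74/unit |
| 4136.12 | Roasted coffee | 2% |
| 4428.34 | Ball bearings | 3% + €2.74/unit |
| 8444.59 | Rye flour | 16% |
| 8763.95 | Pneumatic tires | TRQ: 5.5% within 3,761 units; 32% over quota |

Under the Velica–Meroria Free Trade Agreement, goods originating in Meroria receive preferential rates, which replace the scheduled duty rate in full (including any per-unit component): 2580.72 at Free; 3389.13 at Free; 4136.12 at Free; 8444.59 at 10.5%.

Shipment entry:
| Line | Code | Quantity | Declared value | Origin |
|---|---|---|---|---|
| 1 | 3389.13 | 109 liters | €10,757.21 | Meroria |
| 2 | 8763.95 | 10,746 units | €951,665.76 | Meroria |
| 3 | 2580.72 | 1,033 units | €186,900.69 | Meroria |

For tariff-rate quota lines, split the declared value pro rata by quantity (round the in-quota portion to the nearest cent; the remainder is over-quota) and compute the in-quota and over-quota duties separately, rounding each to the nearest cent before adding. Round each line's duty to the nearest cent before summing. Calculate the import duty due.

Line 1 (3389.13, Meroria, 109 liters, €10,757.21):
Base rate for 3389.13 is €3.77/liter.
Origin Meroria qualifies under the Velica–Meroria agreement and 3389.13 is covered: preferential rate Free applies instead.
Duty = €10,757.21 × 0% = €0.00.
Line 2 (8763.95, Meroria, 10,746 units, €951,665.76):
Code 8763.95 is under a tariff-rate quota (threshold 3,761 units). In-quota: 3,761 units at 5.5%; over-quota: 6,985 units at 32%.
Pro-rata value split: in-quota = €951,665.76 × 3,761/10,746 = €333,074.16; over-quota = €951,665.76 − €333,074.16 = €618,591.60.
In-quota duty = €333,074.16 × 5.5% = €18,319.08. Over-quota duty = €618,591.60 × 32% = €197,949.31.
Line duty = €18,319.08 + €197,949.31 = €216,268.39.
Line 3 (2580.72, Meroria, 1,033 units, €186,900.69):
Base rate for 2580.72 is 5%.
Origin Meroria qualifies under the Velica–Meroria agreement and 2580.72 is covered: preferential rate Free applies instead.
Duty = €186,900.69 × 0% = €0.00.
Total = €0.00 + €216,268.39 + €0.00 = €216,268.39.

€216,268.39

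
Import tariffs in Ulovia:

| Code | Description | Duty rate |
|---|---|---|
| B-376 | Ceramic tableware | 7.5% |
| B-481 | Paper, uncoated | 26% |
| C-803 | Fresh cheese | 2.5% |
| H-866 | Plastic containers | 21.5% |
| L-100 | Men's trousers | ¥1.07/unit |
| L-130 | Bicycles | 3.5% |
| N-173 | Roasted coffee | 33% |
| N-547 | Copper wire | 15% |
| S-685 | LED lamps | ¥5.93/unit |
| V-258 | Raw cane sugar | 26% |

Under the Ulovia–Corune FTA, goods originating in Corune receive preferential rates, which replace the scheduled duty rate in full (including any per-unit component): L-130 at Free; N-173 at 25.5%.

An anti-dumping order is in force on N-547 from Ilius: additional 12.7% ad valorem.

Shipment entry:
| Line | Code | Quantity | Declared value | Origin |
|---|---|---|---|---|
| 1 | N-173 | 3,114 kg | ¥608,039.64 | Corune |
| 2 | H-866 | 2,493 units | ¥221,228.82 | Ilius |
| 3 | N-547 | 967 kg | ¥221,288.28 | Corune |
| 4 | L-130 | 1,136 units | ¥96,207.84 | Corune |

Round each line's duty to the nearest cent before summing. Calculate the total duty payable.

¥235,807.55

Line 1 (N-173, Corune, 3,114 kg, ¥608,039.64):
Base rate for N-173 is 33%.
Origin Corune qualifies under the Ulovia–Corune agreement and N-173 is covered: preferential rate 25.5% applies instead.
Duty = ¥608,039.64 × 25.5% = ¥155,050.11.
Line 2 (H-866, Ilius, 2,493 units, ¥221,228.82):
Base rate for H-866 is 21.5%.
Duty = ¥221,228.82 × 21.5% = ¥47,564.20.
Line 3 (N-547, Corune, 967 kg, ¥221,288.28):
Base rate for N-547 is 15%.
Origin Corune is the FTA partner but N-547 is not on the preference list; base rate stands.
The additional-duty order on N-547 targets Ilius, not Corune; it does not apply.
Duty = ¥221,288.28 × 15% = ¥33,193.24.
Line 4 (L-130, Corune, 1,136 units, ¥96,207.84):
Base rate for L-130 is 3.5%.
Origin Corune qualifies under the Ulovia–Corune agreement and L-130 is covered: preferential rate Free applies instead.
Duty = ¥96,207.84 × 0% = ¥0.00.
Total = ¥155,050.11 + ¥47,564.20 + ¥33,193.24 + ¥0.00 = ¥235,807.55.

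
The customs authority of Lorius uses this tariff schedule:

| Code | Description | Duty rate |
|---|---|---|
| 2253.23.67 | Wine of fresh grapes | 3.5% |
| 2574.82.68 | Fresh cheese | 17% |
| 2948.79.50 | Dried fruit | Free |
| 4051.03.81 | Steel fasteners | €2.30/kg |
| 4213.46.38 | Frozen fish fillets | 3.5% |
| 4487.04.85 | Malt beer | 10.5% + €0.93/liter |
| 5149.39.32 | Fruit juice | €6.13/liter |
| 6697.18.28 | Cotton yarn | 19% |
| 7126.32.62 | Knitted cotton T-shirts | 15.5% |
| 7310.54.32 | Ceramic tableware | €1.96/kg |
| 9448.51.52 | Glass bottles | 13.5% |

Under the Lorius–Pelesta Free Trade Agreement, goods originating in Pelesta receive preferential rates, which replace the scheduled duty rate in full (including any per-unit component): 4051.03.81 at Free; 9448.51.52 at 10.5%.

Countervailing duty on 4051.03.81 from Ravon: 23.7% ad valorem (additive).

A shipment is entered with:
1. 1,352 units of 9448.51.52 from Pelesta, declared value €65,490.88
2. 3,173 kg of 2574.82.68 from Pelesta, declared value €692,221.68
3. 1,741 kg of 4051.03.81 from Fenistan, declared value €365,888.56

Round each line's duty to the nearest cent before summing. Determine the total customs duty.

€128,558.53

Line 1 (9448.51.52, Pelesta, 1,352 units, €65,490.88):
Base rate for 9448.51.52 is 13.5%.
Origin Pelesta qualifies under the Lorius–Pelesta agreement and 9448.51.52 is covered: preferential rate 10.5% applies instead.
Duty = €65,490.88 × 10.5% = €6,876.54.
Line 2 (2574.82.68, Pelesta, 3,173 kg, €692,221.68):
Base rate for 2574.82.68 is 17%.
Origin Pelesta is the FTA partner but 2574.82.68 is not on the preference list; base rate stands.
Duty = €692,221.68 × 17% = €117,677.69.
Line 3 (4051.03.81, Fenistan, 1,741 kg, €365,888.56):
Base rate for 4051.03.81 is €2.30/kg.
4051.03.81 has an FTA preferential rate, but origin Fenistan is not Pelesta; base rate stands.
The additional-duty order on 4051.03.81 targets Ravon, not Fenistan; it does not apply.
Duty = 1,741 × €2.30 = €4,004.30.
Total = €6,876.54 + €117,677.69 + €4,004.30 = €128,558.53.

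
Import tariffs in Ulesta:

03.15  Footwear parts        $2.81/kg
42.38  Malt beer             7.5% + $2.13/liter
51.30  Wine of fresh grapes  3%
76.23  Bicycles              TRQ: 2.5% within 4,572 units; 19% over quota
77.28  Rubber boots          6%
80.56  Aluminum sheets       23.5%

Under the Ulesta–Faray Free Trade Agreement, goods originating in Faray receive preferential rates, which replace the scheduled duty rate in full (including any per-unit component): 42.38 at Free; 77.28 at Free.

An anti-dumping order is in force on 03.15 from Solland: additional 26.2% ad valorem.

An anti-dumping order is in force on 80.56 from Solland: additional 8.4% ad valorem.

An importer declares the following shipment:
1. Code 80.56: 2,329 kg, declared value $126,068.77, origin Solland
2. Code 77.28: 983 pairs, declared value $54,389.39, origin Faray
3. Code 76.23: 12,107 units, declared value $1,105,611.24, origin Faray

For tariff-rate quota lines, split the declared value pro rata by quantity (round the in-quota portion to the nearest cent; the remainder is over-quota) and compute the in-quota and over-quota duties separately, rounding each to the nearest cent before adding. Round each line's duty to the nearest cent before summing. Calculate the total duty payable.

$181,392.10

Line 1 (80.56, Solland, 2,329 kg, $126,068.77):
Base rate for 80.56 is 23.5%.
Additional duty on 80.56 from Solland: +8.4%. Applied ad valorem rate: 23.5% + 8.4% = 31.9%.
Duty = $126,068.77 × 31.9% = $40,215.94.
Line 2 (77.28, Faray, 983 pairs, $54,389.39):
Base rate for 77.28 is 6%.
Origin Faray qualifies under the Ulesta–Faray agreement and 77.28 is covered: preferential rate Free applies instead.
Duty = $54,389.39 × 0% = $0.00.
Line 3 (76.23, Faray, 12,107 units, $1,105,611.24):
Code 76.23 is under a tariff-rate quota (threshold 4,572 units). In-quota: 4,572 units at 2.5%; over-quota: 7,535 units at 19%.
Pro-rata value split: in-quota = $1,105,611.24 × 4,572/12,107 = $417,515.04; over-quota = $1,105,611.24 − $417,515.04 = $688,096.20.
In-quota duty = $417,515.04 × 2.5% = $10,437.88. Over-quota duty = $688,096.20 × 19% = $130,738.28.
Line duty = $10,437.88 + $130,738.28 = $141,176.16.
Total = $40,215.94 + $0.00 + $141,176.16 = $181,392.10.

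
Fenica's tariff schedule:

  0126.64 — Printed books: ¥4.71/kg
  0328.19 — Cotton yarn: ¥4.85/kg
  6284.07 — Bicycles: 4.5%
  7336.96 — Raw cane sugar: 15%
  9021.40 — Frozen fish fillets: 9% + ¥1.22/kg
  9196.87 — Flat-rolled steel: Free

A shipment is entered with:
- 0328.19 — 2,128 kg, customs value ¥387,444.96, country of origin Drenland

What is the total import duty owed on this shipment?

¥10,320.80

Line 1 (0328.19, Drenland, 2,128 kg, ¥387,444.96):
Base rate for 0328.19 is ¥4.85/kg.
Duty = 2,128 × ¥4.85 = ¥10,320.80.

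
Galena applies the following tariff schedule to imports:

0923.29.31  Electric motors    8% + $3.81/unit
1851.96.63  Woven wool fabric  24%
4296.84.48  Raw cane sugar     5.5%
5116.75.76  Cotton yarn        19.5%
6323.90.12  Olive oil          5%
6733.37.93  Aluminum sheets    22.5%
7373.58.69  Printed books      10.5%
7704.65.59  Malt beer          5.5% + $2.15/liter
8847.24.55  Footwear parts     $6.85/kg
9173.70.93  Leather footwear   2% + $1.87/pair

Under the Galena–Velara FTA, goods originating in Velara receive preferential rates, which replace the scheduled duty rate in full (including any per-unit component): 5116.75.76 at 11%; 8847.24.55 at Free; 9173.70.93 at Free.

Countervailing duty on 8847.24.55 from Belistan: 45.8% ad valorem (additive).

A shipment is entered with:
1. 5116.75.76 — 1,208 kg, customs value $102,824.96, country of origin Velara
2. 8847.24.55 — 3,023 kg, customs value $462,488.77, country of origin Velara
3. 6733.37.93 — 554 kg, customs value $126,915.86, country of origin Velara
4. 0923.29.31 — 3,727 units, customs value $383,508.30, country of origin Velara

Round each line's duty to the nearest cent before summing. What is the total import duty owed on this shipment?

Line 1 (5116.75.76, Velara, 1,208 kg, $102,824.96):
Base rate for 5116.75.76 is 19.5%.
Origin Velara qualifies under the Galena–Velara agreement and 5116.75.76 is covered: preferential rate 11% applies instead.
Duty = $102,824.96 × 11% = $11,310.75.
Line 2 (8847.24.55, Velara, 3,023 kg, $462,488.77):
Base rate for 8847.24.55 is $6.85/kg.
Origin Velara qualifies under the Galena–Velara agreement and 8847.24.55 is covered: preferential rate Free applies instead.
The additional-duty order on 8847.24.55 targets Belistan, not Velara; it does not apply.
Duty = $462,488.77 × 0% = $0.00.
Line 3 (6733.37.93, Velara, 554 kg, $126,915.86):
Base rate for 6733.37.93 is 22.5%.
Origin Velara is the FTA partner but 6733.37.93 is not on the preference list; base rate stands.
Duty = $126,915.86 × 22.5% = $28,556.07.
Line 4 (0923.29.31, Velara, 3,727 units, $383,508.30):
Base rate for 0923.29.31 is 8% + $3.81/unit.
Origin Velara is the FTA partner but 0923.29.31 is not on the preference list; base rate stands.
Duty = $383,508.30 × 8% + 3,727 × $3.81 = $44,880.53.
Total = $11,310.75 + $0.00 + $28,556.07 + $44,880.53 = $84,747.35.

$84,747.35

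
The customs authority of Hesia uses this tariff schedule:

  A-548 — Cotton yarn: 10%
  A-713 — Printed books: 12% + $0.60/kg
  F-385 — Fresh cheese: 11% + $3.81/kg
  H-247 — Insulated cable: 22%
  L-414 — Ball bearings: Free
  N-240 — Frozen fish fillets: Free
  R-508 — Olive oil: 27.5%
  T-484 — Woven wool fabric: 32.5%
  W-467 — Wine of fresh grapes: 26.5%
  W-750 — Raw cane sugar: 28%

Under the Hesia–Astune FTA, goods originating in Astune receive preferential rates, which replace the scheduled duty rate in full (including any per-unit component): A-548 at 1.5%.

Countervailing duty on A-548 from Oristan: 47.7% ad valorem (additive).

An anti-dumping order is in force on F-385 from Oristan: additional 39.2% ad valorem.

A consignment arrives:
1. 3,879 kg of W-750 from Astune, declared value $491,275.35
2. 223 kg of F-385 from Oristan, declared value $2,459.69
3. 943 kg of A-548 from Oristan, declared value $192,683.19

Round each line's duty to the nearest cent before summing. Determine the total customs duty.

$250,819.69

Line 1 (W-750, Astune, 3,879 kg, $491,275.35):
Base rate for W-750 is 28%.
Origin Astune is the FTA partner but W-750 is not on the preference list; base rate stands.
Duty = $491,275.35 × 28% = $137,557.10.
Line 2 (F-385, Oristan, 223 kg, $2,459.69):
Base rate for F-385 is 11% + $3.81/kg.
Additional duty on F-385 from Oristan: +39.2%. Applied ad valorem rate: 11% + 39.2% = 50.2%.
Duty = $2,459.69 × 50.2% + 223 × $3.81 = $2,084.39.
Line 3 (A-548, Oristan, 943 kg, $192,683.19):
Base rate for A-548 is 10%.
A-548 has an FTA preferential rate, but origin Oristan is not Astune; base rate stands.
Additional duty on A-548 from Oristan: +47.7%. Applied ad valorem rate: 10% + 47.7% = 57.7%.
Duty = $192,683.19 × 57.7% = $111,178.20.
Total = $137,557.10 + $2,084.39 + $111,178.20 = $250,819.69.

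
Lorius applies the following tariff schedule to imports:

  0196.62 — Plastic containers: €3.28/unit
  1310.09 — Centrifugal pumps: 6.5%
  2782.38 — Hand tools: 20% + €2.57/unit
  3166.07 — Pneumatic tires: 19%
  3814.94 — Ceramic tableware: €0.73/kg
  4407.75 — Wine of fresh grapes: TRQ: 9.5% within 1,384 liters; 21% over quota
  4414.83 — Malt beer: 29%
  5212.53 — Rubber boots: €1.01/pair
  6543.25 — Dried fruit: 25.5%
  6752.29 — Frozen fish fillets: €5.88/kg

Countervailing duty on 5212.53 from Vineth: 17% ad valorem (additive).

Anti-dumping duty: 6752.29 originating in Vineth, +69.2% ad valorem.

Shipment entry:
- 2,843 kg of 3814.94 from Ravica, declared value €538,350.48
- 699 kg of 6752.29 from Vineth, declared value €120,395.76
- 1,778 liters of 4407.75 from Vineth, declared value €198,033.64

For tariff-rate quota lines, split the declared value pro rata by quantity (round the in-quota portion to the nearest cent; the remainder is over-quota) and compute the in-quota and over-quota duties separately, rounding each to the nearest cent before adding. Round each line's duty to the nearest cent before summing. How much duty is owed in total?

Line 1 (3814.94, Ravica, 2,843 kg, €538,350.48):
Base rate for 3814.94 is €0.73/kg.
Duty = 2,843 × €0.73 = €2,075.39.
Line 2 (6752.29, Vineth, 699 kg, €120,395.76):
Base rate for 6752.29 is €5.88/kg.
Additional duty on 6752.29 from Vineth: +69.2% ad valorem. Applied ad valorem rate = 69.2%.
Duty = €120,395.76 × 69.2% + 699 × €5.88 = €87,423.99.
Line 3 (4407.75, Vineth, 1,778 liters, €198,033.64):
Code 4407.75 is under a tariff-rate quota (threshold 1,384 liters). In-quota: 1,384 liters at 9.5%; over-quota: 394 liters at 21%.
Pro-rata value split: in-quota = €198,033.64 × 1,384/1,778 = €154,149.92; over-quota = €198,033.64 − €154,149.92 = €43,883.72.
In-quota duty = €154,149.92 × 9.5% = €14,644.24. Over-quota duty = €43,883.72 × 21% = €9,215.58.
Line duty = €14,644.24 + €9,215.58 = €23,859.82.
Total = €2,075.39 + €87,423.99 + €23,859.82 = €113,359.20.

€113,359.20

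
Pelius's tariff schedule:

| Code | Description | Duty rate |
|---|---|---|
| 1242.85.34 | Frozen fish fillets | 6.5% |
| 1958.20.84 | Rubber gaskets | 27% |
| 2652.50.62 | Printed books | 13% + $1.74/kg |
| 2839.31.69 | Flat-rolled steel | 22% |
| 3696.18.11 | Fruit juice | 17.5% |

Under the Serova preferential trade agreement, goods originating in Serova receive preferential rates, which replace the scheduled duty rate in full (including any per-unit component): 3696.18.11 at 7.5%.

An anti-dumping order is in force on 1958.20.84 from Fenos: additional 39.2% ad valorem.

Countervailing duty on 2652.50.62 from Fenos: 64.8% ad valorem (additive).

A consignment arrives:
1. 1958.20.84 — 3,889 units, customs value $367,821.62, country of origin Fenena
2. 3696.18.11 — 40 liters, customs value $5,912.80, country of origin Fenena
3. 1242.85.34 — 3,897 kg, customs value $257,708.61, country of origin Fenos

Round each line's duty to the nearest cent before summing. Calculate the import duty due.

$117,097.64

Line 1 (1958.20.84, Fenena, 3,889 units, $367,821.62):
Base rate for 1958.20.84 is 27%.
The additional-duty order on 1958.20.84 targets Fenos, not Fenena; it does not apply.
Duty = $367,821.62 × 27% = $99,311.84.
Line 2 (3696.18.11, Fenena, 40 liters, $5,912.80):
Base rate for 3696.18.11 is 17.5%.
3696.18.11 has an FTA preferential rate, but origin Fenena is not Serova; base rate stands.
Duty = $5,912.80 × 17.5% = $1,034.74.
Line 3 (1242.85.34, Fenos, 3,897 kg, $257,708.61):
Base rate for 1242.85.34 is 6.5%.
Duty = $257,708.61 × 6.5% = $16,751.06.
Total = $99,311.84 + $1,034.74 + $16,751.06 = $117,097.64.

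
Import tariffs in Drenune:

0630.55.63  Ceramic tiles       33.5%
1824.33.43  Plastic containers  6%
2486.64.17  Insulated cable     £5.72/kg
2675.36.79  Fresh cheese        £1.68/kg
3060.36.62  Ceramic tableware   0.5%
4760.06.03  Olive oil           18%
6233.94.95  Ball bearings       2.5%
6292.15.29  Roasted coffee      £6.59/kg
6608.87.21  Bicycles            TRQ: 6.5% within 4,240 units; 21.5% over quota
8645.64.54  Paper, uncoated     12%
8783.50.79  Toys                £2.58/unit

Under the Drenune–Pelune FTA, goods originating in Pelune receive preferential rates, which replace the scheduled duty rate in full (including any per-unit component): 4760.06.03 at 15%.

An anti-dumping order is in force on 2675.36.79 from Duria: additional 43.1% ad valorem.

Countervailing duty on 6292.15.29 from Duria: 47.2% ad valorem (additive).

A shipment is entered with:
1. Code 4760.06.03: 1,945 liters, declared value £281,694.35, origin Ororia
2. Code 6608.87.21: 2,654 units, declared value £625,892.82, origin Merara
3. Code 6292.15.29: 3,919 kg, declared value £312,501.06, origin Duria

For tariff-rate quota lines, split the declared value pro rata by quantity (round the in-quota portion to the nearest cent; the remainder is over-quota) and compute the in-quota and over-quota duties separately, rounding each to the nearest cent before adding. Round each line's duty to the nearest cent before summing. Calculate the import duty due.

Line 1 (4760.06.03, Ororia, 1,945 liters, £281,694.35):
Base rate for 4760.06.03 is 18%.
4760.06.03 has an FTA preferential rate, but origin Ororia is not Pelune; base rate stands.
Duty = £281,694.35 × 18% = £50,704.98.
Line 2 (6608.87.21, Merara, 2,654 units, £625,892.82):
Code 6608.87.21 is under a tariff-rate quota (threshold 4,240 units). Quantity 2,654 units is within the quota, so the in-quota rate 6.5% applies to the full value.
Duty = £625,892.82 × 6.5% = £40,683.03.
Line 3 (6292.15.29, Duria, 3,919 kg, £312,501.06):
Base rate for 6292.15.29 is £6.59/kg.
Additional duty on 6292.15.29 from Duria: +47.2% ad valorem. Applied ad valorem rate = 47.2%.
Duty = £312,501.06 × 47.2% + 3,919 × £6.59 = £173,326.71.
Total = £50,704.98 + £40,683.03 + £173,326.71 = £264,714.72.

£264,714.72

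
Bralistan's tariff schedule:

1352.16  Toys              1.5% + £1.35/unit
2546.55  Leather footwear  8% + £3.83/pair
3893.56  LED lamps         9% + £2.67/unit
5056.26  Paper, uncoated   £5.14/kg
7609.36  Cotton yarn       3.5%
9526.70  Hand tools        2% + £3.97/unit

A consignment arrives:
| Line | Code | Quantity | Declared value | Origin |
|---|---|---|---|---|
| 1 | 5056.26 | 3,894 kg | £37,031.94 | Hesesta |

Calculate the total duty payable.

£20,015.16

Line 1 (5056.26, Hesesta, 3,894 kg, £37,031.94):
Base rate for 5056.26 is £5.14/kg.
Duty = 3,894 × £5.14 = £20,015.16.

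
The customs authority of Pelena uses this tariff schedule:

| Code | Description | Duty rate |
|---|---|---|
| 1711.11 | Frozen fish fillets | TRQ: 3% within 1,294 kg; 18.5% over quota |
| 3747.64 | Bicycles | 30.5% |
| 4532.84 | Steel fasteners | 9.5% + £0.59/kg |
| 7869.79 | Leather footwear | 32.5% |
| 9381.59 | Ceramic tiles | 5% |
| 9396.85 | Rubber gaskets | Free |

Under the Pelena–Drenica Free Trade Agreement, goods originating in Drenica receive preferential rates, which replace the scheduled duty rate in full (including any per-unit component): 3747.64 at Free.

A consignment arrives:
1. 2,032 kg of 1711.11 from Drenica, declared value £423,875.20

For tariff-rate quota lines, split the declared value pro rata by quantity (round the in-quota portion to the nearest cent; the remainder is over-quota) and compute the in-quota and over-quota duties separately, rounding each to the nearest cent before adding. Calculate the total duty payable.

Line 1 (1711.11, Drenica, 2,032 kg, £423,875.20):
Code 1711.11 is under a tariff-rate quota (threshold 1,294 kg). In-quota: 1,294 kg at 3%; over-quota: 738 kg at 18.5%.
Pro-rata value split: in-quota = £423,875.20 × 1,294/2,032 = £269,928.40; over-quota = £423,875.20 − £269,928.40 = £153,946.80.
In-quota duty = £269,928.40 × 3% = £8,097.85. Over-quota duty = £153,946.80 × 18.5% = £28,480.16.
Line duty = £8,097.85 + £28,480.16 = £36,578.01.

£36,578.01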